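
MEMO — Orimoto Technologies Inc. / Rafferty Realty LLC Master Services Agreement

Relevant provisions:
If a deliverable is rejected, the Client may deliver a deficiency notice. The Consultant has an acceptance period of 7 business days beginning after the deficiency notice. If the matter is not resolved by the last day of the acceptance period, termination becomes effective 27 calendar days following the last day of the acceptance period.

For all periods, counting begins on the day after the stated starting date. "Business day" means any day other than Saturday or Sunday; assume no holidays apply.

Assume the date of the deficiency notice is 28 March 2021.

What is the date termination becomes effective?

The last day of the acceptance period: 7 business days after Sunday, 28 March 2021, skipping weekends — Mar 29, Mar 30, Mar 31, Apr 1, Apr 2, Apr 5, Apr 6 — lands on Tuesday, 6 April 2021.
Adding 27 calendar days to 6 April 2021 gives 3 May 2021, which is the date termination becomes effective.

3 May 2021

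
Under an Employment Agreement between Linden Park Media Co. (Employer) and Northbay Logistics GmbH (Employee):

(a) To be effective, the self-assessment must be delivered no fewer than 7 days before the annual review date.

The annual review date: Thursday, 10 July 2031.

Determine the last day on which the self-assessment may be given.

10 July 2031 minus 7 days is 3 July 2031.

3 July 2031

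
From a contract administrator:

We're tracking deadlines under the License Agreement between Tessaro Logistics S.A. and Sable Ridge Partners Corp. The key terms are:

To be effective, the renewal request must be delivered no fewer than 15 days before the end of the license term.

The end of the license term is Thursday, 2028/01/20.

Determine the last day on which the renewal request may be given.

2028/01/20 minus 15 days is 2028/01/05.

2028/01/05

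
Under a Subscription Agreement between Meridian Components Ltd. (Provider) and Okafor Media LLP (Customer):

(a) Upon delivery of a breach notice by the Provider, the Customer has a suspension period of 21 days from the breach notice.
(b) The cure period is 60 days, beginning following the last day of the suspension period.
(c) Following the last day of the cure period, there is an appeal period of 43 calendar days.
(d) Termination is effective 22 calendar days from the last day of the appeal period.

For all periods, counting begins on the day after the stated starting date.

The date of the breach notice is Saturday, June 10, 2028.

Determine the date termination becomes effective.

November 3, 2028

Adding 21 calendar days to June 10, 2028 gives July 1, 2028, which is the last day of the suspension period.
The last day of the cure period: 60 calendar days after July 1, 2028 is August 30, 2028.
The last day of the appeal period: August 30, 2028 + 43 days = October 12, 2028.
Adding 22 calendar days to October 12, 2028 gives November 3, 2028, which is the date termination becomes effective.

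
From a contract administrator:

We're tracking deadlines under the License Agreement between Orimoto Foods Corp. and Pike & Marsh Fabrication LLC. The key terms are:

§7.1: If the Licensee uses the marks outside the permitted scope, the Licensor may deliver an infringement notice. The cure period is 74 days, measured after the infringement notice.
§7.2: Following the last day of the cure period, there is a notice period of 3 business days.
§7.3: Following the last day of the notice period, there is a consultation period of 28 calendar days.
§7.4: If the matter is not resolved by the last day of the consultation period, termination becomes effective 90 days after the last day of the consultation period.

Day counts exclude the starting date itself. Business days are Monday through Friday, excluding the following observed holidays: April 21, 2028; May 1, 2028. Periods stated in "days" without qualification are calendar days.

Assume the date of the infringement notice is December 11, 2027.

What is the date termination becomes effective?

June 25, 2028

The last day of the cure period: December 11, 2027 + 74 days = February 23, 2028.
The last day of the notice period: 3 business days after Wednesday, February 23, 2028, skipping weekends — Feb 24, Feb 25, Feb 28 — lands on Monday, February 28, 2028.
The last day of the consultation period: February 28, 2028 + 28 days = March 27, 2028.
The date termination becomes effective: 90 calendar days after March 27, 2028 is June 25, 2028.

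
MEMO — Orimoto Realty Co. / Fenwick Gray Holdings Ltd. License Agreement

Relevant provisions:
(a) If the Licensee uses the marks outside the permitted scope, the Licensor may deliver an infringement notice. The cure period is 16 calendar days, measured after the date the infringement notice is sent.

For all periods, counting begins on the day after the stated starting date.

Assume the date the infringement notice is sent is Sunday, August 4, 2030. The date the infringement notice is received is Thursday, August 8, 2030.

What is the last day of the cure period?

August 20, 2030

The last day of the cure period: 16 calendar days after August 4, 2030 is August 20, 2030.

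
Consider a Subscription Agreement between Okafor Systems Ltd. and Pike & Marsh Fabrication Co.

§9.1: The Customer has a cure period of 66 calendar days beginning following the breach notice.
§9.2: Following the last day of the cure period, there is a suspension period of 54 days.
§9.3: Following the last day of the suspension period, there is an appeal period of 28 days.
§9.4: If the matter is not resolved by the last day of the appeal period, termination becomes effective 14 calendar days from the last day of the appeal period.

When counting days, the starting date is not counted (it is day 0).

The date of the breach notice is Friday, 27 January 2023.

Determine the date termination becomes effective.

8 July 2023

Adding 66 calendar days to 27 January 2023 gives 3 April 2023, which is the last day of the cure period.
The last day of the suspension period: 3 April 2023 + 54 days = 27 May 2023.
The last day of the appeal period: 27 May 2023 + 28 days = 24 June 2023.
Adding 14 calendar days to 24 June 2023 gives 8 July 2023, which is the date termination becomes effective.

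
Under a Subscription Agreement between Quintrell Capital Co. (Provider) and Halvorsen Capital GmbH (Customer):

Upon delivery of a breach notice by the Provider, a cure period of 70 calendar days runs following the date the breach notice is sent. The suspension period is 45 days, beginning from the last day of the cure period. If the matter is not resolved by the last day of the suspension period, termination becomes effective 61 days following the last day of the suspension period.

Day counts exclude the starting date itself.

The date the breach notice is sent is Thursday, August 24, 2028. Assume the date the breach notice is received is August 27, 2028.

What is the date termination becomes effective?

Adding 70 calendar days to August 24, 2028 gives November 2, 2028, which is the last day of the cure period.
The last day of the suspension period: November 2, 2028 + 45 days = December 17, 2028.
The date termination becomes effective: 61 calendar days after December 17, 2028 is February 16, 2029.

February 16, 2029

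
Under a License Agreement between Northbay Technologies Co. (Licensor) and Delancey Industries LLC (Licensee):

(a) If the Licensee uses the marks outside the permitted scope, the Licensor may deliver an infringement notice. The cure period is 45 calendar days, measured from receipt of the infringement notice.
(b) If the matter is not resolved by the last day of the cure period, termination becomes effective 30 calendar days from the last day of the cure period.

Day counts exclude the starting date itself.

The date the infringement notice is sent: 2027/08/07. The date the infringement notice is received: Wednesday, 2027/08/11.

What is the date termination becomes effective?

2027/10/25

The last day of the cure period: 45 calendar days after 2027/08/11 is 2027/09/25.
The date termination becomes effective: 2027/09/25 + 30 days = 2027/10/25.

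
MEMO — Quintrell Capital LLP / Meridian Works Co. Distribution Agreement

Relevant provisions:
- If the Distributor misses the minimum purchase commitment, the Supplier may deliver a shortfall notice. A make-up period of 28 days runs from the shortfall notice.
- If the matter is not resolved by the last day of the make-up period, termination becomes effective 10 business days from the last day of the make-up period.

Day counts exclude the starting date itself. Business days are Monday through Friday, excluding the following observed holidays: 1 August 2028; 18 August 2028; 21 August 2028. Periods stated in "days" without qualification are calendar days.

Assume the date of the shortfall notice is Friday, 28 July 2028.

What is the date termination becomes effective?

8 September 2028

The last day of the make-up period: 28 July 2028 + 28 days = 25 August 2028.
The date termination becomes effective: 10 business days after Friday, 25 August 2028, skipping weekends — Aug 28, Aug 29, Aug 30, Aug 31, Sep 1, Sep 4, Sep 5, Sep 6, Sep 7, Sep 8 — lands on Friday, 8 September 2028.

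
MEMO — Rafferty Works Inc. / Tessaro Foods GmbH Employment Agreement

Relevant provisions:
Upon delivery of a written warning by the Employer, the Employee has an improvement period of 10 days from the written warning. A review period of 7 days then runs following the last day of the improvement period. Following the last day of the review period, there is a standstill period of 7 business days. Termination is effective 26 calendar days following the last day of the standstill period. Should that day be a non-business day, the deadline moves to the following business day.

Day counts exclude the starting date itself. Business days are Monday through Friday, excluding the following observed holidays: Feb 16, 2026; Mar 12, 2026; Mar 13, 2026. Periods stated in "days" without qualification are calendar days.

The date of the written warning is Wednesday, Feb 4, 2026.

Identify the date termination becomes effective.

Adding 10 calendar days to Feb 4, 2026 gives Feb 14, 2026, which is the last day of the improvement period.
The last day of the review period: 7 calendar days after Feb 14, 2026 is Feb 21, 2026.
The last day of the standstill period: 7 business days after Saturday, Feb 21, 2026, skipping weekends — Feb 23, Feb 24, Feb 25, Feb 26, Feb 27, Mar 2, Mar 3 — lands on Tuesday, Mar 3, 2026.
The date termination becomes effective: 26 calendar days after Mar 3, 2026 is Mar 29, 2026. That falls on a Sunday, so it rolls to the next business day, Monday, Mar 30, 2026.

Mar 30, 2026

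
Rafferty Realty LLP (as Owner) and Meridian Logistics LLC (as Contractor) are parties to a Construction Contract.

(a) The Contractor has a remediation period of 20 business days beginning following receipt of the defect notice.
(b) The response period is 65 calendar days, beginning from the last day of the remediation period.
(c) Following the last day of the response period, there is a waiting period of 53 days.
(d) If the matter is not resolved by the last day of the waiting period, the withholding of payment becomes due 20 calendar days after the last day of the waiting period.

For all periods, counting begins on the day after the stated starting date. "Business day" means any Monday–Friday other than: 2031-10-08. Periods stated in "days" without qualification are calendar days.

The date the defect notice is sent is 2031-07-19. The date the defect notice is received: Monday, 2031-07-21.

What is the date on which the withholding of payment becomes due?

2032-01-03

The last day of the remediation period: 20 business days after Monday, 2031-07-21, skipping weekends — Jul 22, Jul 23, Jul 24, Jul 25, …, Aug 14, Aug 15, Aug 18 — lands on Monday, 2031-08-18.
Adding 65 calendar days to 2031-08-18 gives 2031-10-22, which is the last day of the response period.
Adding 53 calendar days to 2031-10-22 gives 2031-12-14, which is the last day of the waiting period.
Adding 20 calendar days to 2031-12-14 gives 2032-01-03, which is the date on which the withholding of payment becomes due.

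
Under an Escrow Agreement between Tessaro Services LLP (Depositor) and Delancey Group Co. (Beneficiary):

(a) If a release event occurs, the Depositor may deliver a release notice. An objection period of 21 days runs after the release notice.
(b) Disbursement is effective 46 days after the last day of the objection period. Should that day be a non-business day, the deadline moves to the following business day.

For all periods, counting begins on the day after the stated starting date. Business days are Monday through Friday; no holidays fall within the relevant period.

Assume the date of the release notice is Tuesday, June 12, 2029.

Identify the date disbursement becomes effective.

Adding 21 calendar days to June 12, 2029 gives July 3, 2029, which is the last day of the objection period.
The date disbursement becomes effective: 46 calendar days after July 3, 2029 is August 18, 2029. That falls on a Saturday, so it rolls to the next business day, Monday, August 20, 2029.

August 20, 2029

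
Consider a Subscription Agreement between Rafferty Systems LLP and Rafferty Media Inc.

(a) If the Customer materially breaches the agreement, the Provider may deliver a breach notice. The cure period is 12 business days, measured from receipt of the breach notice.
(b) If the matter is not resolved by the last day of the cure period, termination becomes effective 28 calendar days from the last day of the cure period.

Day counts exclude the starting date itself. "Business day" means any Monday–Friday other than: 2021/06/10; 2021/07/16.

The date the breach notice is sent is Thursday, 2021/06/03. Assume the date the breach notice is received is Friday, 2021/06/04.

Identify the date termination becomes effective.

The last day of the cure period: 12 business days after Friday, 2021/06/04, skipping weekends and the listed holiday on Jun 10 — Jun 7, Jun 8, Jun 9, Jun 11, …, Jun 21, Jun 22, Jun 23 — lands on Wednesday, 2021/06/23.
The date termination becomes effective: 2021/06/23 + 28 days = 2021/07/21.

2021/07/21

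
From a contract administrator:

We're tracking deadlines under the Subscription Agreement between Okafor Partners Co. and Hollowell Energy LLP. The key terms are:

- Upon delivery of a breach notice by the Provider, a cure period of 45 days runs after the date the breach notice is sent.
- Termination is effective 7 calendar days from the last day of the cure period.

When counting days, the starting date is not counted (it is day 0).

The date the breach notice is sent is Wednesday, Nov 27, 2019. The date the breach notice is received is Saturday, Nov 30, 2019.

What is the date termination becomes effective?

Jan 18, 2020

The last day of the cure period: 45 calendar days after Nov 27, 2019 is Jan 11, 2020.
Adding 7 calendar days to Jan 11, 2020 gives Jan 18, 2020, which is the date termination becomes effective.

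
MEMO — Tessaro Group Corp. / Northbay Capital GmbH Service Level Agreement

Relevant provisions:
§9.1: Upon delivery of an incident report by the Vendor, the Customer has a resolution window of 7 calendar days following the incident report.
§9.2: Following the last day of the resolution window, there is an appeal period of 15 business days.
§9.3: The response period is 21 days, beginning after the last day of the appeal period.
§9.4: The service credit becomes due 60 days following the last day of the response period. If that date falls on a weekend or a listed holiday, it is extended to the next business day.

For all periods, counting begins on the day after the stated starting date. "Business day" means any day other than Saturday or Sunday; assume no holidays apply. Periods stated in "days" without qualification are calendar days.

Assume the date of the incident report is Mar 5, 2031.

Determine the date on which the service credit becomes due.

Jun 23, 2031

The last day of the resolution window: 7 calendar days after Mar 5, 2031 is Mar 12, 2031.
The last day of the appeal period: 15 business days after Wednesday, Mar 12, 2031, skipping weekends — Mar 13, Mar 14, Mar 17, Mar 18, …, Mar 31, Apr 1, Apr 2 — lands on Wednesday, Apr 2, 2031.
The last day of the response period: 21 calendar days after Apr 2, 2031 is Apr 23, 2031.
The date on which the service credit becomes due: Apr 23, 2031 + 60 days = Jun 22, 2031. That falls on a Sunday, so it rolls to the next business day, Monday, Jun 23, 2031.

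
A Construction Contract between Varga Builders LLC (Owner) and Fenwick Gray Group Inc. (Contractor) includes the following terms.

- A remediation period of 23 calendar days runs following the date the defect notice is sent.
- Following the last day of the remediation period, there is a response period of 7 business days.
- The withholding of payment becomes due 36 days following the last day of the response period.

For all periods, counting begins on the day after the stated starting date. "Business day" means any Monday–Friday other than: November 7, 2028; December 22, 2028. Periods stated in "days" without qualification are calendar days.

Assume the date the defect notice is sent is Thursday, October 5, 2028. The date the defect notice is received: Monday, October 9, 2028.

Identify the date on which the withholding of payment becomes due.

December 14, 2028

The last day of the remediation period: 23 calendar days after October 5, 2028 is October 28, 2028.
The last day of the response period: counting 7 business days from Saturday, October 28, 2028 (Oct 30, Oct 31, Nov 1, Nov 2, Nov 3, Nov 6, Nov 8, skipping weekends and the listed holiday on Nov 7) reaches Wednesday, November 8, 2028.
Adding 36 calendar days to November 8, 2028 gives December 14, 2028, which is the date on which the withholding of payment becomes due.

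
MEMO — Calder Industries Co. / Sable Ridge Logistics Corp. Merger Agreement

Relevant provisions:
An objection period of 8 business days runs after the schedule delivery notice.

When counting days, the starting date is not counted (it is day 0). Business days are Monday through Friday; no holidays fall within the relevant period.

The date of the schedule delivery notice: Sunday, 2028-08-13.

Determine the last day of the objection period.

The last day of the objection period: counting 8 business days from Sunday, 2028-08-13 (Aug 14, Aug 15, Aug 16, Aug 17, Aug 18, Aug 21, Aug 22, Aug 23, skipping weekends) reaches Wednesday, 2028-08-23.

2028-08-23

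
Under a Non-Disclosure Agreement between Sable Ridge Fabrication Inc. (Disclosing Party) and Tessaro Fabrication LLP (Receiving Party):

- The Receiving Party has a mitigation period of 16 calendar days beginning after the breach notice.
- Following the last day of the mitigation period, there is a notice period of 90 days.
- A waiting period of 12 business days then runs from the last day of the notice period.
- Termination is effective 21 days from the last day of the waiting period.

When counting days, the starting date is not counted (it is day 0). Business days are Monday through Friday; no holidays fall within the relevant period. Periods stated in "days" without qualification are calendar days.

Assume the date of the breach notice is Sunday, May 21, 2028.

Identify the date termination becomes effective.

Oct 11, 2028

Adding 16 calendar days to May 21, 2028 gives Jun 6, 2028, which is the last day of the mitigation period.
The last day of the notice period: Jun 6, 2028 + 90 days = Sep 4, 2028.
The last day of the waiting period: counting 12 business days from Monday, Sep 4, 2028 (Sep 5, Sep 6, Sep 7, Sep 8, …, Sep 18, Sep 19, Sep 20, skipping weekends) reaches Wednesday, Sep 20, 2028.
The date termination becomes effective: 21 calendar days after Sep 20, 2028 is Oct 11, 2028.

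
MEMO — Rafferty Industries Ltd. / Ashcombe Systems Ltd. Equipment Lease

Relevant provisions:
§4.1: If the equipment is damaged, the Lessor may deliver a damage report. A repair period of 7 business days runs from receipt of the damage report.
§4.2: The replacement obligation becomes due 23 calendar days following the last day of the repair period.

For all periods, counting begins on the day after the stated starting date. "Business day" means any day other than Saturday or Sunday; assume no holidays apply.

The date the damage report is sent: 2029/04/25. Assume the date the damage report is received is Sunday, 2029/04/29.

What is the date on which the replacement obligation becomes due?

2029/05/31

The last day of the repair period: 7 business days after Sunday, 2029/04/29, skipping weekends — Apr 30, May 1, May 2, May 3, May 4, May 7, May 8 — lands on Tuesday, 2029/05/08.
The date on which the replacement obligation becomes due: 2029/05/08 + 23 days = 2029/05/31.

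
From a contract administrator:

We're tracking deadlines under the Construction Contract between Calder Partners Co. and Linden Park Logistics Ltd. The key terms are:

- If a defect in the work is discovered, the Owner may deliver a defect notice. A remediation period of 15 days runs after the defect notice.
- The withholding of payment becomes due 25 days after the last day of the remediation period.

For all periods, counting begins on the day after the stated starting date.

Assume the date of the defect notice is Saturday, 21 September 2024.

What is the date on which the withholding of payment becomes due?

31 October 2024

The last day of the remediation period: 21 September 2024 + 15 days = 6 October 2024.
Adding 25 calendar days to 6 October 2024 gives 31 October 2024, which is the date on which the withholding of payment becomes due.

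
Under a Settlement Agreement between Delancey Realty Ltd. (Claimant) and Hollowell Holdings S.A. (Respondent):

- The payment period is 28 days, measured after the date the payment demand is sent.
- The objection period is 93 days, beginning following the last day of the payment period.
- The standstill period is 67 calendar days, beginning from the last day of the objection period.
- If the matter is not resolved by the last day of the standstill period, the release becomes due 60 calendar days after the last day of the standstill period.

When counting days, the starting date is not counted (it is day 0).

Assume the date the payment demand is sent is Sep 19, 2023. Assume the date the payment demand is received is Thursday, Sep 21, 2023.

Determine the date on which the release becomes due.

May 24, 2024

Adding 28 calendar days to Sep 19, 2023 gives Oct 17, 2023, which is the last day of the payment period.
The last day of the objection period: 93 calendar days after Oct 17, 2023 is Jan 18, 2024.
The last day of the standstill period: Jan 18, 2024 + 67 days = Mar 25, 2024.
The date on which the release becomes due: 60 calendar days after Mar 25, 2024 is May 24, 2024.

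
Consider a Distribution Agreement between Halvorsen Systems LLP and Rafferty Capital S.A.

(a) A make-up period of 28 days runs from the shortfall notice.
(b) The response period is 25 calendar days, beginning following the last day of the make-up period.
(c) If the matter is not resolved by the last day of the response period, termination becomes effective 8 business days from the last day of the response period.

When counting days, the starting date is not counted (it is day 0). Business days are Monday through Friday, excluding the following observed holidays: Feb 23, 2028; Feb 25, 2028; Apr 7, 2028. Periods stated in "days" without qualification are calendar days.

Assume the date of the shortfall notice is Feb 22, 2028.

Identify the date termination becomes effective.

Adding 28 calendar days to Feb 22, 2028 gives Mar 21, 2028, which is the last day of the make-up period.
The last day of the response period: 25 calendar days after Mar 21, 2028 is Apr 15, 2028.
The date termination becomes effective: counting 8 business days from Saturday, Apr 15, 2028 (Apr 17, Apr 18, Apr 19, Apr 20, Apr 21, Apr 24, Apr 25, Apr 26, skipping weekends) reaches Wednesday, Apr 26, 2028.

Apr 26, 2028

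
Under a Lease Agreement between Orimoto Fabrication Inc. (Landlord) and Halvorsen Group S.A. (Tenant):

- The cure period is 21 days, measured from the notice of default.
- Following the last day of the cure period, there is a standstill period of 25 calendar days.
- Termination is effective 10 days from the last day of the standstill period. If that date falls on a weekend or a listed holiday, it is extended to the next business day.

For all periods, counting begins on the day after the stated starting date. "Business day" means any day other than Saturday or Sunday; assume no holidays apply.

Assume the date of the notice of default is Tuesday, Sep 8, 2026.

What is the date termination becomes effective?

Nov 3, 2026

The last day of the cure period: 21 calendar days after Sep 8, 2026 is Sep 29, 2026.
The last day of the standstill period: 25 calendar days after Sep 29, 2026 is Oct 24, 2026.
Adding 10 calendar days to Oct 24, 2026 gives Nov 3, 2026, which is the date termination becomes effective. Nov 3, 2026 is a Tuesday, so no roll-forward applies.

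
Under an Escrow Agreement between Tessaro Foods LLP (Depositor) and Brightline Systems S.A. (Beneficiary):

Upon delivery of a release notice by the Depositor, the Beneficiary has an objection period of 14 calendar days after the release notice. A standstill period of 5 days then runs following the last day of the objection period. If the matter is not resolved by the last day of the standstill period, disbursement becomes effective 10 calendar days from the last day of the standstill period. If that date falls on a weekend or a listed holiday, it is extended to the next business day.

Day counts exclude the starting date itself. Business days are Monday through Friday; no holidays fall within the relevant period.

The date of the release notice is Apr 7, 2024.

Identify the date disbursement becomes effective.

The last day of the objection period: 14 calendar days after Apr 7, 2024 is Apr 21, 2024.
The last day of the standstill period: Apr 21, 2024 + 5 days = Apr 26, 2024.
The date disbursement becomes effective: Apr 26, 2024 + 10 days = May 6, 2024. May 6, 2024 is a Monday, so no roll-forward applies.

May 6, 2024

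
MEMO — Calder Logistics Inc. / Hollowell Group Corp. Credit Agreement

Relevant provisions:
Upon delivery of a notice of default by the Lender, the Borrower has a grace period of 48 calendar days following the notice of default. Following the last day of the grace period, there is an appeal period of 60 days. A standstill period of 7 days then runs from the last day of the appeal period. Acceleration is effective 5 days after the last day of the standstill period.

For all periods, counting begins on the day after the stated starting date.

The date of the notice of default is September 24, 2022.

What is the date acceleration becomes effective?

January 22, 2023

The last day of the grace period: 48 calendar days after September 24, 2022 is November 11, 2022.
The last day of the appeal period: November 11, 2022 + 60 days = January 10, 2023.
The last day of the standstill period: January 10, 2023 + 7 days = January 17, 2023.
Adding 5 calendar days to January 17, 2023 gives January 22, 2023, which is the date acceleration becomes effective.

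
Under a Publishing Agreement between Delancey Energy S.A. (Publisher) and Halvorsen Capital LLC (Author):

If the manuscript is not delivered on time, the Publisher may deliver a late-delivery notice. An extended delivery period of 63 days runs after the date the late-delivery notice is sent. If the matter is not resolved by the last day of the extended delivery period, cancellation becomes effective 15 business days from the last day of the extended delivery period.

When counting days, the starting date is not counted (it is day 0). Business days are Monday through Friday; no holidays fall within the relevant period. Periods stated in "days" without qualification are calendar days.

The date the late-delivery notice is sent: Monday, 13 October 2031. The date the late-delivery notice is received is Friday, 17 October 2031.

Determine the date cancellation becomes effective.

5 January 2032

Adding 63 calendar days to 13 October 2031 gives 15 December 2031, which is the last day of the extended delivery period.
The date cancellation becomes effective: counting 15 business days from Monday, 15 December 2031 (Dec 16, Dec 17, Dec 18, Dec 19, …, Jan 1, Jan 2, Jan 5, skipping weekends) reaches Monday, 5 January 2032.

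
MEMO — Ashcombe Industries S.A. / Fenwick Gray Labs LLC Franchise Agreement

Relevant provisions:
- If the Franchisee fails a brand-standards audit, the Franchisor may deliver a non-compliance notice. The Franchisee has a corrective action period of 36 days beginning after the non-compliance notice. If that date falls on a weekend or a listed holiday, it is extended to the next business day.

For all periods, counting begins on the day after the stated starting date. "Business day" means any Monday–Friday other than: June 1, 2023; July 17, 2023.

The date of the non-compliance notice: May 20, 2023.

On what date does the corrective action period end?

June 26, 2023

Adding 36 calendar days to May 20, 2023 gives June 25, 2023, which is the last day of the corrective action period. That falls on a Sunday, so it rolls to the next business day, Monday, June 26, 2023.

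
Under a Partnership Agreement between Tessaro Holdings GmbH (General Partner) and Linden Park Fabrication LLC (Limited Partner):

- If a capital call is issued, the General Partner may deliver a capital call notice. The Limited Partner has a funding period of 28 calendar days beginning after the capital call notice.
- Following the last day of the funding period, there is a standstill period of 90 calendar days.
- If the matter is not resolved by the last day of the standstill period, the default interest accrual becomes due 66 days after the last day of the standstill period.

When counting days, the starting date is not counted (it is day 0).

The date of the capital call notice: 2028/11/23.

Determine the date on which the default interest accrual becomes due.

2029/05/26

Adding 28 calendar days to 2028/11/23 gives 2028/12/21, which is the last day of the funding period.
The last day of the standstill period: 2028/12/21 + 90 days = 2029/03/21.
The date on which the default interest accrual becomes due: 66 calendar days after 2029/03/21 is 2029/05/26.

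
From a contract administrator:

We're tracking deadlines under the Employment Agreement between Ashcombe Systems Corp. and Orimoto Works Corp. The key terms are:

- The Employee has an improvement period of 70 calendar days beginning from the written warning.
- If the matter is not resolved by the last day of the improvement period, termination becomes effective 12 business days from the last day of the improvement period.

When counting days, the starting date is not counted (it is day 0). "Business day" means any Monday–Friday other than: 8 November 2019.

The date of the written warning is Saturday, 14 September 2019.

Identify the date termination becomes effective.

The last day of the improvement period: 70 calendar days after 14 September 2019 is 23 November 2019.
The date termination becomes effective: 12 business days after Saturday, 23 November 2019, skipping weekends — Nov 25, Nov 26, Nov 27, Nov 28, …, Dec 6, Dec 9, Dec 10 — lands on Tuesday, 10 December 2019.

10 December 2019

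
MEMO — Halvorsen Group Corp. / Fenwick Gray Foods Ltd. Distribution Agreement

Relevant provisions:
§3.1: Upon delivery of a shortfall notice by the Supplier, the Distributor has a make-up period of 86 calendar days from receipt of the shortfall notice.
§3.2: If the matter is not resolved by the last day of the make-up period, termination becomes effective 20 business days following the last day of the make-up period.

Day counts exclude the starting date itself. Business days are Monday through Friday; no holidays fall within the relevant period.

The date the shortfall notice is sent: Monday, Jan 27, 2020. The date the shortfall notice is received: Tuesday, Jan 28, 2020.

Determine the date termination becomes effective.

The last day of the make-up period: 86 calendar days after Jan 28, 2020 is Apr 23, 2020.
The date termination becomes effective: counting 20 business days from Thursday, Apr 23, 2020 (Apr 24, Apr 27, Apr 28, Apr 29, …, May 19, May 20, May 21, skipping weekends) reaches Thursday, May 21, 2020.

May 21, 2020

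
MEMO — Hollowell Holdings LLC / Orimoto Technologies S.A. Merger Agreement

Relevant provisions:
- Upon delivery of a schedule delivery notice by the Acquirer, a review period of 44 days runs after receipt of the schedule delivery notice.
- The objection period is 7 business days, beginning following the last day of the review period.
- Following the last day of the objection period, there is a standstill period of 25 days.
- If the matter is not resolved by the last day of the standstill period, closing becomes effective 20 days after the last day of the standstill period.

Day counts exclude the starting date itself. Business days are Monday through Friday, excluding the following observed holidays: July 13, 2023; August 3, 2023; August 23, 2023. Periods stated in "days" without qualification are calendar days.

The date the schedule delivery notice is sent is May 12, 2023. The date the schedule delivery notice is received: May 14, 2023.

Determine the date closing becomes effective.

August 20, 2023

The last day of the review period: 44 calendar days after May 14, 2023 is June 27, 2023.
The last day of the objection period: 7 business days after Tuesday, June 27, 2023, skipping weekends — Jun 28, Jun 29, Jun 30, Jul 3, Jul 4, Jul 5, Jul 6 — lands on Thursday, July 6, 2023.
The last day of the standstill period: 25 calendar days after July 6, 2023 is July 31, 2023.
Adding 20 calendar days to July 31, 2023 gives August 20, 2023, which is the date closing becomes effective.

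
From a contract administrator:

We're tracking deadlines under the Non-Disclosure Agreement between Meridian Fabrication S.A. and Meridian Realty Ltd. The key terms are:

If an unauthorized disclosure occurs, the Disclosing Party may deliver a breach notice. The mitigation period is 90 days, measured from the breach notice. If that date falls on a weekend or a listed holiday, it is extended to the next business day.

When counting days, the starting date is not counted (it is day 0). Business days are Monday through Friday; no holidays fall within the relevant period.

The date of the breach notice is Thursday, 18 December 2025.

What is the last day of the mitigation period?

The last day of the mitigation period: 18 December 2025 + 90 days = 18 March 2026. 18 March 2026 is a Wednesday, so no roll-forward applies.

18 March 2026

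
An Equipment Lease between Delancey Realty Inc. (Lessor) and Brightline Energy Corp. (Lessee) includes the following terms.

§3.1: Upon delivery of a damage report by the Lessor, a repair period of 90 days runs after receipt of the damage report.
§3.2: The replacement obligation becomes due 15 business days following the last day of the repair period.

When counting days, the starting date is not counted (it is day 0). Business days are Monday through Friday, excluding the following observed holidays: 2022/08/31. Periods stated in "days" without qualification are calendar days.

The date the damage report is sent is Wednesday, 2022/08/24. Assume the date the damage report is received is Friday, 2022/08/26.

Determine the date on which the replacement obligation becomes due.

The last day of the repair period: 2022/08/26 + 90 days = 2022/11/24.
The date on which the replacement obligation becomes due: 15 business days after Thursday, 2022/11/24, skipping weekends — Nov 25, Nov 28, Nov 29, Nov 30, …, Dec 13, Dec 14, Dec 15 — lands on Thursday, 2022/12/15.

2022/12/15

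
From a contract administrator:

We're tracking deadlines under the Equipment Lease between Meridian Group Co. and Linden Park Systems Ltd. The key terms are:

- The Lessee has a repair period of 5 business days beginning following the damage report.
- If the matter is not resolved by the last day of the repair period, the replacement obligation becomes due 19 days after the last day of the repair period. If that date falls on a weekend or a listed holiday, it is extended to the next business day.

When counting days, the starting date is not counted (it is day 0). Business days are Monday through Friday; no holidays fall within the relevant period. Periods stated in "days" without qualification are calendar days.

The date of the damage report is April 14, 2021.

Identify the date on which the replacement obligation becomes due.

May 10, 2021

From Wednesday, April 14, 2021, 5 business days (Apr 15, Apr 16, Apr 19, Apr 20, Apr 21, skipping weekends) brings us to Wednesday, April 21, 2021, which is the last day of the repair period.
The date on which the replacement obligation becomes due: April 21, 2021 + 19 days = May 10, 2021. May 10, 2021 is a Monday, so no roll-forward applies.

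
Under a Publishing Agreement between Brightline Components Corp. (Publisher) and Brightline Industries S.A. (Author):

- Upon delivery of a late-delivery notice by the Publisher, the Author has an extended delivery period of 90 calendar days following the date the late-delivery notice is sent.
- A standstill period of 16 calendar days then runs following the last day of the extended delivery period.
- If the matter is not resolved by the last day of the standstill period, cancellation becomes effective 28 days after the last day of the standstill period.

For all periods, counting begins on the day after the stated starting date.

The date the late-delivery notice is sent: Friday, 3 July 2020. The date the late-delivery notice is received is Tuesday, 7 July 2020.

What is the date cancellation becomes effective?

The last day of the extended delivery period: 90 calendar days after 3 July 2020 is 1 October 2020.
Adding 16 calendar days to 1 October 2020 gives 17 October 2020, which is the last day of the standstill period.
Adding 28 calendar days to 17 October 2020 gives 14 November 2020, which is the date cancellation becomes effective.

14 November 2020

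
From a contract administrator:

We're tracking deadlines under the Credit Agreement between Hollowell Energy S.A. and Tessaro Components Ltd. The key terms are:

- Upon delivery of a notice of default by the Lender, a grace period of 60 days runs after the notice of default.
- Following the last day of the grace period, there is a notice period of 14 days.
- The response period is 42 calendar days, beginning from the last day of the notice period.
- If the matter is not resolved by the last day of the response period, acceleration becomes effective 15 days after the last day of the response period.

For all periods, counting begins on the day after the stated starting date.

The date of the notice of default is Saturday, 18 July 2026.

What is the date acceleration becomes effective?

26 November 2026

The last day of the grace period: 60 calendar days after 18 July 2026 is 16 September 2026.
The last day of the notice period: 14 calendar days after 16 September 2026 is 30 September 2026.
The last day of the response period: 30 September 2026 + 42 days = 11 November 2026.
The date acceleration becomes effective: 15 calendar days after 11 November 2026 is 26 November 2026.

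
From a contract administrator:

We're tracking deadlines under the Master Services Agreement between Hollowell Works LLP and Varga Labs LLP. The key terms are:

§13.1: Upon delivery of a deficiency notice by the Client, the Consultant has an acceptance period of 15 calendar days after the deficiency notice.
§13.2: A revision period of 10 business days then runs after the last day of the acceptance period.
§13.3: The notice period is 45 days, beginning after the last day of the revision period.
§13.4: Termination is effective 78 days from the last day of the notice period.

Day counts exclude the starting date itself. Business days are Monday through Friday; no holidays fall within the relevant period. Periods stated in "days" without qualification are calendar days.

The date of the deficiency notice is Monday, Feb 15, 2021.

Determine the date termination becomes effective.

Jul 17, 2021

Adding 15 calendar days to Feb 15, 2021 gives Mar 2, 2021, which is the last day of the acceptance period.
The last day of the revision period: counting 10 business days from Tuesday, Mar 2, 2021 (Mar 3, Mar 4, Mar 5, Mar 8, Mar 9, Mar 10, Mar 11, Mar 12, Mar 15, Mar 16, skipping weekends) reaches Tuesday, Mar 16, 2021.
The last day of the notice period: Mar 16, 2021 + 45 days = Apr 30, 2021.
Adding 78 calendar days to Apr 30, 2021 gives Jul 17, 2021, which is the date termination becomes effective.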